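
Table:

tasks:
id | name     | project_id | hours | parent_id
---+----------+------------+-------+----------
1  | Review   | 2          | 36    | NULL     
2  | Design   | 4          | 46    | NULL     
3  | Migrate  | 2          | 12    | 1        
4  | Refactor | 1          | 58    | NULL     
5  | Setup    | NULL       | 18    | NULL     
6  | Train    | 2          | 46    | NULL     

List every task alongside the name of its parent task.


This is a self-join: tasks is joined to a second copy of itself, matching each row's parent_id to another row's id. Use LEFT JOIN so rows with parent_id=NULL are kept.
  - task 1 (Review): parent_id=NULL -> NULL
  - task 2 (Design): parent_id=NULL -> NULL
  - task 3 (Migrate): parent_id=1 -> Review
  - task 4 (Refactor): parent_id=NULL -> NULL
  - task 5 (Setup): parent_id=NULL -> NULL
  - task 6 (Train): parent_id=NULL -> NULL

SQL:
SELECT a.name AS item, b.name AS parent
FROM tasks a
LEFT JOIN tasks b ON a.parent_id = b.id

Result:
item     | parent
---------+-------
Review   | NULL  
Design   | NULL  
Migrate  | Review
Refactor | NULL  
Setup    | NULL  
Train    | NULL  


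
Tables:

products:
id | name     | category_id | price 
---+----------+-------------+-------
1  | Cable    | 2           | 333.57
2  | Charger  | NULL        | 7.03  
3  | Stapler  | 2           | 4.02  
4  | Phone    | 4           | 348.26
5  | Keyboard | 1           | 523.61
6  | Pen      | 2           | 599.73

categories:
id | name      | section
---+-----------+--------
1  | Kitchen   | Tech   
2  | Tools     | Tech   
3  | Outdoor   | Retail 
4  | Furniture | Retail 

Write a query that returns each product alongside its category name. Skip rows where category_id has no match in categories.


INNER JOIN keeps only products rows whose category_id matches an id in categories. Walk through each product:
  - product 1 (Cable): category_id=2 -> matches Tools
  - product 2 (Charger): category_id=NULL, no match -> dropped
  - product 3 (Stapler): category_id=2 -> matches Tools
  - product 4 (Phone): category_id=4 -> matches Furniture
  - product 5 (Keyboard): category_id=1 -> matches Kitchen
  - product 6 (Pen): category_id=2 -> matches Tools
So 1 of 6 rows is dropped.

SQL:
SELECT a.name, b.name AS category
FROM products a
INNER JOIN categories b ON a.category_id = b.id

Result:
name     | category 
---------+----------
Cable    | Tools    
Stapler  | Tools    
Phone    | Furniture
Keyboard | Kitchen  
Pen      | Tools    


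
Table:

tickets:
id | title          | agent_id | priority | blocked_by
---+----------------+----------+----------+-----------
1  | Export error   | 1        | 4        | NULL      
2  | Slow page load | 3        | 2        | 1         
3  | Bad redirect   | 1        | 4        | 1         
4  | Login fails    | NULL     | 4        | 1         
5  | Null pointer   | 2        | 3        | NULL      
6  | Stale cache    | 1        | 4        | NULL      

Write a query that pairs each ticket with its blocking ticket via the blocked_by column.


This is a self-join: tickets is joined to a second copy of itself, matching each row's blocked_by to another row's id. Use LEFT JOIN so rows with blocked_by=NULL are kept.
  - ticket 1 (Export error): blocked_by=NULL -> NULL
  - ticket 2 (Slow page load): blocked_by=1 -> Export error
  - ticket 3 (Bad redirect): blocked_by=1 -> Export error
  - ticket 4 (Login fails): blocked_by=1 -> Export error
  - ticket 5 (Null pointer): blocked_by=NULL -> NULL
  - ticket 6 (Stale cache): blocked_by=NULL -> NULL

SQL:
SELECT a.title AS item, b.title AS blocked_by
FROM tickets a
LEFT JOIN tickets b ON a.blocked_by = b.id

Result:
item           | blocked_by  
---------------+-------------
Export error   | NULL        
Slow page load | Export error
Bad redirect   | Export error
Login fails    | Export error
Null pointer   | NULL        
Stale cache    | NULL        


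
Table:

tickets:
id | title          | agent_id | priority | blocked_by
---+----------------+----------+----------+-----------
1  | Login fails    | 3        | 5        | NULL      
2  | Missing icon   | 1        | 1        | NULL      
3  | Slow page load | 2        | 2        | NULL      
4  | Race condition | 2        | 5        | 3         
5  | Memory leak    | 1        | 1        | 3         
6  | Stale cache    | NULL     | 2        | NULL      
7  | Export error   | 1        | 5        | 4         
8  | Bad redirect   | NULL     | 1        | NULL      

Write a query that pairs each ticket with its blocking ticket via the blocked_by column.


This is a self-join: tickets is joined to a second copy of itself, matching each row's blocked_by to another row's id. Use LEFT JOIN so rows with blocked_by=NULL are kept.
  - ticket 1 (Login fails): blocked_by=NULL -> NULL
  - ticket 2 (Missing icon): blocked_by=NULL -> NULL
  - ticket 3 (Slow page load): blocked_by=NULL -> NULL
  - ticket 4 (Race condition): blocked_by=3 -> Slow page load
  - ticket 5 (Memory leak): blocked_by=3 -> Slow page load
  - ticket 6 (Stale cache): blocked_by=NULL -> NULL
  - ticket 7 (Export error): blocked_by=4 -> Race condition
  - ticket 8 (Bad redirect): blocked_by=NULL -> NULL

SQL:
SELECT a.title AS item, b.title AS blocked_by
FROM tickets a
LEFT JOIN tickets b ON a.blocked_by = b.id

Result:
item           | blocked_by    
---------------+---------------
Login fails    | NULL          
Missing icon   | NULL          
Slow page load | NULL          
Race condition | Slow page load
Memory leak    | Slow page load
Stale cache    | NULL          
Export error   | Race condition
Bad redirect   | NULL          


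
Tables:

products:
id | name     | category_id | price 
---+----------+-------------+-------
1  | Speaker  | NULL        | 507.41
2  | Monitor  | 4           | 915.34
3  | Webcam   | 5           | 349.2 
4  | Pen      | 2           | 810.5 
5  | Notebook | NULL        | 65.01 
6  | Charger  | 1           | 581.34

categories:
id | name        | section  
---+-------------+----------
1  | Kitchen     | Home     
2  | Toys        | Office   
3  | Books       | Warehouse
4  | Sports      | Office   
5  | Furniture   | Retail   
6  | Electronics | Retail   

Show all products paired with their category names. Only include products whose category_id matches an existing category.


INNER JOIN keeps only products rows whose category_id matches an id in categories. Walk through each product:
  - product 1 (Speaker): category_id=NULL, no match -> dropped
  - product 2 (Monitor): category_id=4 -> matches Sports
  - product 3 (Webcam): category_id=5 -> matches Furniture
  - product 4 (Pen): category_id=2 -> matches Toys
  - product 5 (Notebook): category_id=NULL, no match -> dropped
  - product 6 (Charger): category_id=1 -> matches Kitchen
So 2 of 6 rows are dropped.

SQL:
SELECT a.name, b.name AS category
FROM products a
INNER JOIN categories b ON a.category_id = b.id

Result:
name    | category 
--------+----------
Monitor | Sports   
Webcam  | Furniture
Pen     | Toys     
Charger | Kitchen  


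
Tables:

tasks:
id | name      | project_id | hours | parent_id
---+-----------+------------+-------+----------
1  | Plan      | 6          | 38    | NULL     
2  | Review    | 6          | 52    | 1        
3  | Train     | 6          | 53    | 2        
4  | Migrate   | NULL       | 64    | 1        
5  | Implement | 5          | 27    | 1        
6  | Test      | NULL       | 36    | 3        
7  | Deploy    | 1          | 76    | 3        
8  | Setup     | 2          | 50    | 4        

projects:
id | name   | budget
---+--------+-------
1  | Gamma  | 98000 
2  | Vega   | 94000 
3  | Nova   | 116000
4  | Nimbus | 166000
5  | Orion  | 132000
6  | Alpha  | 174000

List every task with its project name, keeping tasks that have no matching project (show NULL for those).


LEFT JOIN keeps every row from tasks (the left table); where project_id has no match in projects, the project columns become NULL. Walk through each task:
  - task 1 (Plan): project_id=6 -> matches Alpha
  - task 2 (Review): project_id=6 -> matches Alpha
  - task 3 (Train): project_id=6 -> matches Alpha
  - task 4 (Migrate): project_id=NULL, no match -> kept with NULL
  - task 5 (Implement): project_id=5 -> matches Orion
  - task 6 (Test): project_id=NULL, no match -> kept with NULL
  - task 7 (Deploy): project_id=1 -> matches Gamma
  - task 8 (Setup): project_id=2 -> matches Vega
All 8 rows appear; 2 have NULL project.

SQL:
SELECT a.name, b.name AS project
FROM tasks a
LEFT JOIN projects b ON a.project_id = b.id

Result:
name      | project
----------+--------
Plan      | Alpha  
Review    | Alpha  
Train     | Alpha  
Migrate   | NULL   
Implement | Orion  
Test      | NULL   
Deploy    | Gamma  
Setup     | Vega   


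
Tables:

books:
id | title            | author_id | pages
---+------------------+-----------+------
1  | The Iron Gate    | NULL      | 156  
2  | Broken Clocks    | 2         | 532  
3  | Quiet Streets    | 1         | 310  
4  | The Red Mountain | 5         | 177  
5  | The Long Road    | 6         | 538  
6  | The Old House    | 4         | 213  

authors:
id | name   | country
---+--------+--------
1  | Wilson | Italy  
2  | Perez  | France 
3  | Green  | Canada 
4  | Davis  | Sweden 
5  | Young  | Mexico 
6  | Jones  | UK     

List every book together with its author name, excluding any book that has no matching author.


INNER JOIN keeps only books rows whose author_id matches an id in authors. Walk through each book:
  - book 1 (The Iron Gate): author_id=NULL, no match -> dropped
  - book 2 (Broken Clocks): author_id=2 -> matches Perez
  - book 3 (Quiet Streets): author_id=1 -> matches Wilson
  - book 4 (The Red Mountain): author_id=5 -> matches Young
  - book 5 (The Long Road): author_id=6 -> matches Jones
  - book 6 (The Old House): author_id=4 -> matches Davis
So 1 of 6 rows is dropped.

SQL:
SELECT a.title, b.name AS author
FROM books a
INNER JOIN authors b ON a.author_id = b.id

Result:
title            | author
-----------------+-------
Broken Clocks    | Perez 
Quiet Streets    | Wilson
The Red Mountain | Young 
The Long Road    | Jones 
The Old House    | Davis 


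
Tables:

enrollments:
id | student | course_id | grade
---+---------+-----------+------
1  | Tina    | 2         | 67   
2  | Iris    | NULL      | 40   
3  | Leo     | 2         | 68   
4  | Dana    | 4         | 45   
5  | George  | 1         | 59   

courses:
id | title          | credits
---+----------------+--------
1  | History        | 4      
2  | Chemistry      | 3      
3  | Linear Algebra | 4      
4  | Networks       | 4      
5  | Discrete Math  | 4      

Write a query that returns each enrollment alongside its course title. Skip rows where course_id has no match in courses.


INNER JOIN keeps only enrollments rows whose course_id matches an id in courses. Walk through each enrollment:
  - enrollment 1 (Tina): course_id=2 -> matches Chemistry
  - enrollment 2 (Iris): course_id=NULL, no match -> dropped
  - enrollment 3 (Leo): course_id=2 -> matches Chemistry
  - enrollment 4 (Dana): course_id=4 -> matches Networks
  - enrollment 5 (George): course_id=1 -> matches History
So 1 of 5 rows is dropped.

SQL:
SELECT a.student, b.title AS course
FROM enrollments a
INNER JOIN courses b ON a.course_id = b.id

Result:
student | course   
--------+----------
Tina    | Chemistry
Leo     | Chemistry
Dana    | Networks 
George  | History  


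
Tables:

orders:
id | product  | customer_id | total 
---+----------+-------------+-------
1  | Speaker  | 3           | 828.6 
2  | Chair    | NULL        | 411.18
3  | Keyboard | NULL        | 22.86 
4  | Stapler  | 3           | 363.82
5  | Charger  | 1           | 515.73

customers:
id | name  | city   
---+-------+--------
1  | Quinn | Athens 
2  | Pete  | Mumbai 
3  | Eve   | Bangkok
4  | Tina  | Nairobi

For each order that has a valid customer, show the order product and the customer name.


INNER JOIN keeps only orders rows whose customer_id matches an id in customers. Walk through each order:
  - order 1 (Speaker): customer_id=3 -> matches Eve
  - order 2 (Chair): customer_id=NULL, no match -> dropped
  - order 3 (Keyboard): customer_id=NULL, no match -> dropped
  - order 4 (Stapler): customer_id=3 -> matches Eve
  - order 5 (Charger): customer_id=1 -> matches Quinn
So 2 of 5 rows are dropped.

SQL:
SELECT a.product, b.name AS customer
FROM orders a
INNER JOIN customers b ON a.customer_id = b.id

Result:
product | customer
--------+---------
Speaker | Eve     
Stapler | Eve     
Charger | Quinn   


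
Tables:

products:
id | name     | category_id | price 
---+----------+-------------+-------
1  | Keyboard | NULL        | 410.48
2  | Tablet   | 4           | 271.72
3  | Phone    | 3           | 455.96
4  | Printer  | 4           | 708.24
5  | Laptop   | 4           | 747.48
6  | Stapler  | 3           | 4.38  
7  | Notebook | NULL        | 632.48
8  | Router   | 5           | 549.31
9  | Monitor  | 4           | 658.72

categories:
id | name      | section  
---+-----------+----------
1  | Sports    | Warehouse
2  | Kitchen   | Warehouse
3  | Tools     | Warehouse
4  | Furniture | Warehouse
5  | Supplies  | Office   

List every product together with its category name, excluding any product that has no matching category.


INNER JOIN keeps only products rows whose category_id matches an id in categories. Walk through each product:
  - product 1 (Keyboard): category_id=NULL, no match -> dropped
  - product 2 (Tablet): category_id=4 -> matches Furniture
  - product 3 (Phone): category_id=3 -> matches Tools
  - product 4 (Printer): category_id=4 -> matches Furniture
  - product 5 (Laptop): category_id=4 -> matches Furniture
  - product 6 (Stapler): category_id=3 -> matches Tools
  - product 7 (Notebook): category_id=NULL, no match -> dropped
  - product 8 (Router): category_id=5 -> matches Supplies
  - product 9 (Monitor): category_id=4 -> matches Furniture
So 2 of 9 rows are dropped.

SQL:
SELECT a.name, b.name AS category
FROM products a
INNER JOIN categories b ON a.category_id = b.id

Result:
name    | category 
--------+----------
Tablet  | Furniture
Phone   | Tools    
Printer | Furniture
Laptop  | Furniture
Stapler | Tools    
Router  | Supplies 
Monitor | Furniture


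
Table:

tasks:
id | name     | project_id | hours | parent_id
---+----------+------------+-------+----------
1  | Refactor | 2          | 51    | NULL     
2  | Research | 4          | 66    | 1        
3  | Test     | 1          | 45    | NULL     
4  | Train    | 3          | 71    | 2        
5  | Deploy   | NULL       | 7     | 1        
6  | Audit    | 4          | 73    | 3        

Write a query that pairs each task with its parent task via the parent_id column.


This is a self-join: tasks is joined to a second copy of itself, matching each row's parent_id to another row's id. Use LEFT JOIN so rows with parent_id=NULL are kept.
  - task 1 (Refactor): parent_id=NULL -> NULL
  - task 2 (Research): parent_id=1 -> Refactor
  - task 3 (Test): parent_id=NULL -> NULL
  - task 4 (Train): parent_id=2 -> Research
  - task 5 (Deploy): parent_id=1 -> Refactor
  - task 6 (Audit): parent_id=3 -> Test

SQL:
SELECT a.name AS item, b.name AS parent
FROM tasks a
LEFT JOIN tasks b ON a.parent_id = b.id

Result:
item     | parent  
---------+---------
Refactor | NULL    
Research | Refactor
Test     | NULL    
Train    | Research
Deploy   | Refactor
Audit    | Test    


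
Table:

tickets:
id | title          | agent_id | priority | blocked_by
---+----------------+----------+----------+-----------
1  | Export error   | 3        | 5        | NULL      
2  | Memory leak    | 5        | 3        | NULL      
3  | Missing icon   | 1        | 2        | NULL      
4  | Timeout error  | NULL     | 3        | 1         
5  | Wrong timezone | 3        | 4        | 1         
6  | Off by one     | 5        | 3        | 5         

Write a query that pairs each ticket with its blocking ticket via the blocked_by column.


This is a self-join: tickets is joined to a second copy of itself, matching each row's blocked_by to another row's id. Use LEFT JOIN so rows with blocked_by=NULL are kept.
  - ticket 1 (Export error): blocked_by=NULL -> NULL
  - ticket 2 (Memory leak): blocked_by=NULL -> NULL
  - ticket 3 (Missing icon): blocked_by=NULL -> NULL
  - ticket 4 (Timeout error): blocked_by=1 -> Export error
  - ticket 5 (Wrong timezone): blocked_by=1 -> Export error
  - ticket 6 (Off by one): blocked_by=5 -> Wrong timezone

SQL:
SELECT a.title AS item, b.title AS blocked_by
FROM tickets a
LEFT JOIN tickets b ON a.blocked_by = b.id

Result:
item           | blocked_by    
---------------+---------------
Export error   | NULL          
Memory leak    | NULL          
Missing icon   | NULL          
Timeout error  | Export error  
Wrong timezone | Export error  
Off by one     | Wrong timezone


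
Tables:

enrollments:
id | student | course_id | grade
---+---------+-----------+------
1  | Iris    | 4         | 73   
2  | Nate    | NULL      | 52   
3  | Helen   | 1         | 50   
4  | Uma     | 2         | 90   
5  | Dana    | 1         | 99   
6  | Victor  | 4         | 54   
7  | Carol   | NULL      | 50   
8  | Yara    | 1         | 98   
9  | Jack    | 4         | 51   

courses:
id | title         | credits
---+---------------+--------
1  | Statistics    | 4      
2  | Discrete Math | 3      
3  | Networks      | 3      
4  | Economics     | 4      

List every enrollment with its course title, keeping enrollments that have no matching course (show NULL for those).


LEFT JOIN keeps every row from enrollments (the left table); where course_id has no match in courses, the course columns become NULL. Walk through each enrollment:
  - enrollment 1 (Iris): course_id=4 -> matches Economics
  - enrollment 2 (Nate): course_id=NULL, no match -> kept with NULL
  - enrollment 3 (Helen): course_id=1 -> matches Statistics
  - enrollment 4 (Uma): course_id=2 -> matches Discrete Math
  - enrollment 5 (Dana): course_id=1 -> matches Statistics
  - enrollment 6 (Victor): course_id=4 -> matches Economics
  - enrollment 7 (Carol): course_id=NULL, no match -> kept with NULL
  - enrollment 8 (Yara): course_id=1 -> matches Statistics
  - enrollment 9 (Jack): course_id=4 -> matches Economics
All 9 rows appear; 2 have NULL course.

SQL:
SELECT a.student, b.title AS course
FROM enrollments a
LEFT JOIN courses b ON a.course_id = b.id

Result:
student | course       
--------+--------------
Iris    | Economics    
Nate    | NULL         
Helen   | Statistics   
Uma     | Discrete Math
Dana    | Statistics   
Victor  | Economics    
Carol   | NULL         
Yara    | Statistics   
Jack    | Economics    


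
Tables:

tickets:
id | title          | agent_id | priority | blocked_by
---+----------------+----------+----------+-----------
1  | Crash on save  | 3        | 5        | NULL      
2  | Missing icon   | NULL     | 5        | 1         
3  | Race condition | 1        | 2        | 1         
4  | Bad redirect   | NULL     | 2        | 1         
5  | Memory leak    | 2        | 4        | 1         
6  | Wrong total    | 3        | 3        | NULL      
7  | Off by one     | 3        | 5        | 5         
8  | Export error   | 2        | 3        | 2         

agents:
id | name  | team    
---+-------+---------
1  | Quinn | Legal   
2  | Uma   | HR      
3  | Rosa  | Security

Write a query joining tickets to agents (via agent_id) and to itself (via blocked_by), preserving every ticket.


Two LEFT JOINs from the same base table tickets: one to agents via agent_id, one to tickets itself via blocked_by. Both are LEFT so every ticket is preserved.
Match against agents:
  - ticket 1 (Crash on save): agent_id=3 -> matches Rosa
  - ticket 2 (Missing icon): agent_id=NULL, no match -> kept with NULL
  - ticket 3 (Race condition): agent_id=1 -> matches Quinn
  - ticket 4 (Bad redirect): agent_id=NULL, no match -> kept with NULL
  - ticket 5 (Memory leak): agent_id=2 -> matches Uma
  - ticket 6 (Wrong total): agent_id=3 -> matches Rosa
  - ticket 7 (Off by one): agent_id=3 -> matches Rosa
  - ticket 8 (Export error): agent_id=2 -> matches Uma
Match against tickets (self):
  - ticket 1 (Crash on save): blocked_by=NULL -> NULL
  - ticket 2 (Missing icon): blocked_by=1 -> Crash on save
  - ticket 3 (Race condition): blocked_by=1 -> Crash on save
  - ticket 4 (Bad redirect): blocked_by=1 -> Crash on save
  - ticket 5 (Memory leak): blocked_by=1 -> Crash on save
  - ticket 6 (Wrong total): blocked_by=NULL -> NULL
  - ticket 7 (Off by one): blocked_by=5 -> Memory leak
  - ticket 8 (Export error): blocked_by=2 -> Missing icon

SQL:
SELECT a.title, b.name AS agent, c.title AS blocked_by
FROM tickets a
LEFT JOIN agents b ON a.agent_id = b.id
LEFT JOIN tickets c ON a.blocked_by = c.id

Result:
title          | agent | blocked_by   
---------------+-------+--------------
Crash on save  | Rosa  | NULL         
Missing icon   | NULL  | Crash on save
Race condition | Quinn | Crash on save
Bad redirect   | NULL  | Crash on save
Memory leak    | Uma   | Crash on save
Wrong total    | Rosa  | NULL         
Off by one     | Rosa  | Memory leak  
Export error   | Uma   | Missing icon 


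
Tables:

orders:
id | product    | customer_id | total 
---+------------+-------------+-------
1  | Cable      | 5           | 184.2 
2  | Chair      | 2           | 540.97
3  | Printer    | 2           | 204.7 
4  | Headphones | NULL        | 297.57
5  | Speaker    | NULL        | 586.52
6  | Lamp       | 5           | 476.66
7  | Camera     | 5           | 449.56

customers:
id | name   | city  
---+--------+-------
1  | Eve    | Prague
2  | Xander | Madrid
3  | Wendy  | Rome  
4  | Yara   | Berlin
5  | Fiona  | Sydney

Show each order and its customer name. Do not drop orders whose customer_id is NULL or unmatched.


LEFT JOIN keeps every row from orders (the left table); where customer_id has no match in customers, the customer columns become NULL. Walk through each order:
  - order 1 (Cable): customer_id=5 -> matches Fiona
  - order 2 (Chair): customer_id=2 -> matches Xander
  - order 3 (Printer): customer_id=2 -> matches Xander
  - order 4 (Headphones): customer_id=NULL, no match -> kept with NULL
  - order 5 (Speaker): customer_id=NULL, no match -> kept with NULL
  - order 6 (Lamp): customer_id=5 -> matches Fiona
  - order 7 (Camera): customer_id=5 -> matches Fiona
All 7 rows appear; 2 have NULL customer.

SQL:
SELECT a.product, b.name AS customer
FROM orders a
LEFT JOIN customers b ON a.customer_id = b.id

Result:
product    | customer
-----------+---------
Cable      | Fiona   
Chair      | Xander  
Printer    | Xander  
Headphones | NULL    
Speaker    | NULL    
Lamp       | Fiona   
Camera     | Fiona   


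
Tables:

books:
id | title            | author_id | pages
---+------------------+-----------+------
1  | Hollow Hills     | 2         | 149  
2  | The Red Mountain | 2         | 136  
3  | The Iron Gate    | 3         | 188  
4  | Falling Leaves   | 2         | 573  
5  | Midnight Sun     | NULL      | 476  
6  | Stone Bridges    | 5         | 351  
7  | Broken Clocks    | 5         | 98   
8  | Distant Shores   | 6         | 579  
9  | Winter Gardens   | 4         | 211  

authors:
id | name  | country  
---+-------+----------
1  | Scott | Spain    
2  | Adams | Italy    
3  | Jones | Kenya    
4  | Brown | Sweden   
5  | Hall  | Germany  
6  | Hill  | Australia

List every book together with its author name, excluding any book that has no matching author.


INNER JOIN keeps only books rows whose author_id matches an id in authors. Walk through each book:
  - book 1 (Hollow Hills): author_id=2 -> matches Adams
  - book 2 (The Red Mountain): author_id=2 -> matches Adams
  - book 3 (The Iron Gate): author_id=3 -> matches Jones
  - book 4 (Falling Leaves): author_id=2 -> matches Adams
  - book 5 (Midnight Sun): author_id=NULL, no match -> dropped
  - book 6 (Stone Bridges): author_id=5 -> matches Hall
  - book 7 (Broken Clocks): author_id=5 -> matches Hall
  - book 8 (Distant Shores): author_id=6 -> matches Hill
  - book 9 (Winter Gardens): author_id=4 -> matches Brown
So 1 of 9 rows is dropped.

SQL:
SELECT a.title, b.name AS author
FROM books a
INNER JOIN authors b ON a.author_id = b.id

Result:
title            | author
-----------------+-------
Hollow Hills     | Adams 
The Red Mountain | Adams 
The Iron Gate    | Jones 
Falling Leaves   | Adams 
Stone Bridges    | Hall  
Broken Clocks    | Hall  
Distant Shores   | Hill  
Winter Gardens   | Brown 


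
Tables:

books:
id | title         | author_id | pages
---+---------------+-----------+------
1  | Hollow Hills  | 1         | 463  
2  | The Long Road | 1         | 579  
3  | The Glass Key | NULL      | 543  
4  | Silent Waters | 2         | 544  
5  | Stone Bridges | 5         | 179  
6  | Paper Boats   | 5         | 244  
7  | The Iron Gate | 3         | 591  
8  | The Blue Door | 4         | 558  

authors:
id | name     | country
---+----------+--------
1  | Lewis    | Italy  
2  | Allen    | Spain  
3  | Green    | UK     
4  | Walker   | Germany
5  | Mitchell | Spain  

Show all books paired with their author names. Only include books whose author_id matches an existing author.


INNER JOIN keeps only books rows whose author_id matches an id in authors. Walk through each book:
  - book 1 (Hollow Hills): author_id=1 -> matches Lewis
  - book 2 (The Long Road): author_id=1 -> matches Lewis
  - book 3 (The Glass Key): author_id=NULL, no match -> dropped
  - book 4 (Silent Waters): author_id=2 -> matches Allen
  - book 5 (Stone Bridges): author_id=5 -> matches Mitchell
  - book 6 (Paper Boats): author_id=5 -> matches Mitchell
  - book 7 (The Iron Gate): author_id=3 -> matches Green
  - book 8 (The Blue Door): author_id=4 -> matches Walker
So 1 of 8 rows is dropped.

SQL:
SELECT a.title, b.name AS author
FROM books a
INNER JOIN authors b ON a.author_id = b.id

Result:
title         | author  
--------------+---------
Hollow Hills  | Lewis   
The Long Road | Lewis   
Silent Waters | Allen   
Stone Bridges | Mitchell
Paper Boats   | Mitchell
The Iron Gate | Green   
The Blue Door | Walker  


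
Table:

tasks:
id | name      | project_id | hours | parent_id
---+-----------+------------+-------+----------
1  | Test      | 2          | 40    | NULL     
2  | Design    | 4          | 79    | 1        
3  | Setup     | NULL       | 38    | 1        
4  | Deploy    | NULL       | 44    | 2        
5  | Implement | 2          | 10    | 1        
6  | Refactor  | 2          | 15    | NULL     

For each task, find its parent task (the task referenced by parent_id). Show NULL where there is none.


This is a self-join: tasks is joined to a second copy of itself, matching each row's parent_id to another row's id. Use LEFT JOIN so rows with parent_id=NULL are kept.
  - task 1 (Test): parent_id=NULL -> NULL
  - task 2 (Design): parent_id=1 -> Test
  - task 3 (Setup): parent_id=1 -> Test
  - task 4 (Deploy): parent_id=2 -> Design
  - task 5 (Implement): parent_id=1 -> Test
  - task 6 (Refactor): parent_id=NULL -> NULL

SQL:
SELECT a.name AS item, b.name AS parent
FROM tasks a
LEFT JOIN tasks b ON a.parent_id = b.id

Result:
item      | parent
----------+-------
Test      | NULL  
Design    | Test  
Setup     | Test  
Deploy    | Design
Implement | Test  
Refactor  | NULL  


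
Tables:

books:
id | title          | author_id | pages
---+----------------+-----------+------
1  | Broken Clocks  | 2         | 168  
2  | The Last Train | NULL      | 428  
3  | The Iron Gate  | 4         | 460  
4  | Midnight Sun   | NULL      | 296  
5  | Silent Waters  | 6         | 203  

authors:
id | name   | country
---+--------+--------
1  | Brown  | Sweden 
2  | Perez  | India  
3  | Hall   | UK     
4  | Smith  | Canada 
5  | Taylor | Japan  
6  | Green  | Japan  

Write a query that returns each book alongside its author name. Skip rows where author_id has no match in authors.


INNER JOIN keeps only books rows whose author_id matches an id in authors. Walk through each book:
  - book 1 (Broken Clocks): author_id=2 -> matches Perez
  - book 2 (The Last Train): author_id=NULL, no match -> dropped
  - book 3 (The Iron Gate): author_id=4 -> matches Smith
  - book 4 (Midnight Sun): author_id=NULL, no match -> dropped
  - book 5 (Silent Waters): author_id=6 -> matches Green
So 2 of 5 rows are dropped.

SQL:
SELECT a.title, b.name AS author
FROM books a
INNER JOIN authors b ON a.author_id = b.id

Result:
title         | author
--------------+-------
Broken Clocks | Perez 
The Iron Gate | Smith 
Silent Waters | Green 


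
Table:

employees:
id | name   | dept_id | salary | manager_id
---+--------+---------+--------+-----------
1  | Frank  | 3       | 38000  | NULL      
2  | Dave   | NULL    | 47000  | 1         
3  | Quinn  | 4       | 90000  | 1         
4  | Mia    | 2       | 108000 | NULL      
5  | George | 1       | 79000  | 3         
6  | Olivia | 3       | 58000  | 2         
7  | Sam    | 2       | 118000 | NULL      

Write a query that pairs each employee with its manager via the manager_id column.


This is a self-join: employees is joined to a second copy of itself, matching each row's manager_id to another row's id. Use LEFT JOIN so rows with manager_id=NULL are kept.
  - employee 1 (Frank): manager_id=NULL -> NULL
  - employee 2 (Dave): manager_id=1 -> Frank
  - employee 3 (Quinn): manager_id=1 -> Frank
  - employee 4 (Mia): manager_id=NULL -> NULL
  - employee 5 (George): manager_id=3 -> Quinn
  - employee 6 (Olivia): manager_id=2 -> Dave
  - employee 7 (Sam): manager_id=NULL -> NULL

SQL:
SELECT a.name AS item, b.name AS manager
FROM employees a
LEFT JOIN employees b ON a.manager_id = b.id

Result:
item   | manager
-------+--------
Frank  | NULL   
Dave   | Frank  
Quinn  | Frank  
Mia    | NULL   
George | Quinn  
Olivia | Dave   
Sam    | NULL   


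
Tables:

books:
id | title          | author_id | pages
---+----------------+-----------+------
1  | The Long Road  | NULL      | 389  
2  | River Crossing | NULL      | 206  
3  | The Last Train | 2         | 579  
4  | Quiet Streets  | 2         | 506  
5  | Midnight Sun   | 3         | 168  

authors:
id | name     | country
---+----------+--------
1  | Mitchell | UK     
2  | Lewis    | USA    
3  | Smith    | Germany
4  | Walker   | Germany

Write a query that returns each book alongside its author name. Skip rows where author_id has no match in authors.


INNER JOIN keeps only books rows whose author_id matches an id in authors. Walk through each book:
  - book 1 (The Long Road): author_id=NULL, no match -> dropped
  - book 2 (River Crossing): author_id=NULL, no match -> dropped
  - book 3 (The Last Train): author_id=2 -> matches Lewis
  - book 4 (Quiet Streets): author_id=2 -> matches Lewis
  - book 5 (Midnight Sun): author_id=3 -> matches Smith
So 2 of 5 rows are dropped.

SQL:
SELECT a.title, b.name AS author
FROM books a
INNER JOIN authors b ON a.author_id = b.id

Result:
title          | author
---------------+-------
The Last Train | Lewis 
Quiet Streets  | Lewis 
Midnight Sun   | Smith 


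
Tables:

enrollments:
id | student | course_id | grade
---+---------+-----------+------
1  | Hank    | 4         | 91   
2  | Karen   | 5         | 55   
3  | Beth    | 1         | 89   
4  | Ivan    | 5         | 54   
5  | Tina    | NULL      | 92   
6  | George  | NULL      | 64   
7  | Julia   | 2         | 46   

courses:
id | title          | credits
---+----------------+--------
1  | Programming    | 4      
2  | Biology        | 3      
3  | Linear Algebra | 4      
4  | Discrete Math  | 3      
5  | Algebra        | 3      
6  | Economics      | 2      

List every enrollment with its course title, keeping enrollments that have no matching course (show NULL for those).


LEFT JOIN keeps every row from enrollments (the left table); where course_id has no match in courses, the course columns become NULL. Walk through each enrollment:
  - enrollment 1 (Hank): course_id=4 -> matches Discrete Math
  - enrollment 2 (Karen): course_id=5 -> matches Algebra
  - enrollment 3 (Beth): course_id=1 -> matches Programming
  - enrollment 4 (Ivan): course_id=5 -> matches Algebra
  - enrollment 5 (Tina): course_id=NULL, no match -> kept with NULL
  - enrollment 6 (George): course_id=NULL, no match -> kept with NULL
  - enrollment 7 (Julia): course_id=2 -> matches Biology
All 7 rows appear; 2 have NULL course.

SQL:
SELECT a.student, b.title AS course
FROM enrollments a
LEFT JOIN courses b ON a.course_id = b.id

Result:
student | course       
--------+--------------
Hank    | Discrete Math
Karen   | Algebra      
Beth    | Programming  
Ivan    | Algebra      
Tina    | NULL         
George  | NULL         
Julia   | Biology      


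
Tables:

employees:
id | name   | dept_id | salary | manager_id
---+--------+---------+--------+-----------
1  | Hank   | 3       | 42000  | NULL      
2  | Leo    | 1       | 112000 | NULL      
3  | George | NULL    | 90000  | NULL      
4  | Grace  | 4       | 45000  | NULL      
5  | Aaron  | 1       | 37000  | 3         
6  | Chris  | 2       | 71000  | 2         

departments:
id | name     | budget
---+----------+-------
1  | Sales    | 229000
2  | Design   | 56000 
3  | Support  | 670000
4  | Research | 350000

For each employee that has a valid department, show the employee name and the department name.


INNER JOIN keeps only employees rows whose dept_id matches an id in departments. Walk through each employee:
  - employee 1 (Hank): dept_id=3 -> matches Support
  - employee 2 (Leo): dept_id=1 -> matches Sales
  - employee 3 (George): dept_id=NULL, no match -> dropped
  - employee 4 (Grace): dept_id=4 -> matches Research
  - employee 5 (Aaron): dept_id=1 -> matches Sales
  - employee 6 (Chris): dept_id=2 -> matches Design
So 1 of 6 rows is dropped.

SQL:
SELECT a.name, b.name AS department
FROM employees a
INNER JOIN departments b ON a.dept_id = b.id

Result:
name  | department
------+-----------
Hank  | Support   
Leo   | Sales     
Grace | Research  
Aaron | Sales     
Chris | Design    


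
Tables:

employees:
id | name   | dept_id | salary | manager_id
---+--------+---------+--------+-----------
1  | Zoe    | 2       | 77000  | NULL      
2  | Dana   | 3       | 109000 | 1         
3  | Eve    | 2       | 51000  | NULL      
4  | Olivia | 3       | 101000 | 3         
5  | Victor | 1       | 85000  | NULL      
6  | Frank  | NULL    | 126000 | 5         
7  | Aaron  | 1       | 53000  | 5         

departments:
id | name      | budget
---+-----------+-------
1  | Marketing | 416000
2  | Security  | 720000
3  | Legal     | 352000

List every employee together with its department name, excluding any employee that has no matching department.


INNER JOIN keeps only employees rows whose dept_id matches an id in departments. Walk through each employee:
  - employee 1 (Zoe): dept_id=2 -> matches Security
  - employee 2 (Dana): dept_id=3 -> matches Legal
  - employee 3 (Eve): dept_id=2 -> matches Security
  - employee 4 (Olivia): dept_id=3 -> matches Legal
  - employee 5 (Victor): dept_id=1 -> matches Marketing
  - employee 6 (Frank): dept_id=NULL, no match -> dropped
  - employee 7 (Aaron): dept_id=1 -> matches Marketing
So 1 of 7 rows is dropped.

SQL:
SELECT a.name, b.name AS department
FROM employees a
INNER JOIN departments b ON a.dept_id = b.id

Result:
name   | department
-------+-----------
Zoe    | Security  
Dana   | Legal     
Eve    | Security  
Olivia | Legal     
Victor | Marketing 
Aaron  | Marketing 


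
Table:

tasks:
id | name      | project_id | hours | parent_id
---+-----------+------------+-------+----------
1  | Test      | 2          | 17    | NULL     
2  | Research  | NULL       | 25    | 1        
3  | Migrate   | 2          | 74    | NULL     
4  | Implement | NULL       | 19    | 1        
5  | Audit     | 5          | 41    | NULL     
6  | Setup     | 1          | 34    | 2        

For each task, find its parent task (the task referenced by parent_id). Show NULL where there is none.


This is a self-join: tasks is joined to a second copy of itself, matching each row's parent_id to another row's id. Use LEFT JOIN so rows with parent_id=NULL are kept.
  - task 1 (Test): parent_id=NULL -> NULL
  - task 2 (Research): parent_id=1 -> Test
  - task 3 (Migrate): parent_id=NULL -> NULL
  - task 4 (Implement): parent_id=1 -> Test
  - task 5 (Audit): parent_id=NULL -> NULL
  - task 6 (Setup): parent_id=2 -> Research

SQL:
SELECT a.name AS item, b.name AS parent
FROM tasks a
LEFT JOIN tasks b ON a.parent_id = b.id

Result:
item      | parent  
----------+---------
Test      | NULL    
Research  | Test    
Migrate   | NULL    
Implement | Test    
Audit     | NULL    
Setup     | Research


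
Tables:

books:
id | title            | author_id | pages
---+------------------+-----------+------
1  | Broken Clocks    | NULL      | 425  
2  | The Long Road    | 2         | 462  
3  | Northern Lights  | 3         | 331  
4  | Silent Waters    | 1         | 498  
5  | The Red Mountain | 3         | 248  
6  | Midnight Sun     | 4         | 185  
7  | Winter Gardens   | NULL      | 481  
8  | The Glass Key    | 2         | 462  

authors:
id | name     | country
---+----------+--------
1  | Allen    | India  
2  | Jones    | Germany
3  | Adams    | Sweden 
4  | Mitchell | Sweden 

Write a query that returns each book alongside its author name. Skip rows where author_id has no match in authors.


INNER JOIN keeps only books rows whose author_id matches an id in authors. Walk through each book:
  - book 1 (Broken Clocks): author_id=NULL, no match -> dropped
  - book 2 (The Long Road): author_id=2 -> matches Jones
  - book 3 (Northern Lights): author_id=3 -> matches Adams
  - book 4 (Silent Waters): author_id=1 -> matches Allen
  - book 5 (The Red Mountain): author_id=3 -> matches Adams
  - book 6 (Midnight Sun): author_id=4 -> matches Mitchell
  - book 7 (Winter Gardens): author_id=NULL, no match -> dropped
  - book 8 (The Glass Key): author_id=2 -> matches Jones
So 2 of 8 rows are dropped.

SQL:
SELECT a.title, b.name AS author
FROM books a
INNER JOIN authors b ON a.author_id = b.id

Result:
title            | author  
-----------------+---------
The Long Road    | Jones   
Northern Lights  | Adams   
Silent Waters    | Allen   
The Red Mountain | Adams   
Midnight Sun     | Mitchell
The Glass Key    | Jones   


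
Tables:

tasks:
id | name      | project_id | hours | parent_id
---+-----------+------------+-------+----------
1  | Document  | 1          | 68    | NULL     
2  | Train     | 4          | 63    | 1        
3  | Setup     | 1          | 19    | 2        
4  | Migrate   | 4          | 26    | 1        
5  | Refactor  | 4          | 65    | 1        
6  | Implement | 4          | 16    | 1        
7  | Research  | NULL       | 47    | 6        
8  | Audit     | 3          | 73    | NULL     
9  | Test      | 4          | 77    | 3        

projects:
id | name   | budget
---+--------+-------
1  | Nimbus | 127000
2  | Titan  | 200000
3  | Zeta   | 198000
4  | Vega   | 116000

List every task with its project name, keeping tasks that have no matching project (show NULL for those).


LEFT JOIN keeps every row from tasks (the left table); where project_id has no match in projects, the project columns become NULL. Walk through each task:
  - task 1 (Document): project_id=1 -> matches Nimbus
  - task 2 (Train): project_id=4 -> matches Vega
  - task 3 (Setup): project_id=1 -> matches Nimbus
  - task 4 (Migrate): project_id=4 -> matches Vega
  - task 5 (Refactor): project_id=4 -> matches Vega
  - task 6 (Implement): project_id=4 -> matches Vega
  - task 7 (Research): project_id=NULL, no match -> kept with NULL
  - task 8 (Audit): project_id=3 -> matches Zeta
  - task 9 (Test): project_id=4 -> matches Vega
All 9 rows appear; 1 has NULL project.

SQL:
SELECT a.name, b.name AS project
FROM tasks a
LEFT JOIN projects b ON a.project_id = b.id

Result:
name      | project
----------+--------
Document  | Nimbus 
Train     | Vega   
Setup     | Nimbus 
Migrate   | Vega   
Refactor  | Vega   
Implement | Vega   
Research  | NULL   
Audit     | Zeta   
Test      | Vega   


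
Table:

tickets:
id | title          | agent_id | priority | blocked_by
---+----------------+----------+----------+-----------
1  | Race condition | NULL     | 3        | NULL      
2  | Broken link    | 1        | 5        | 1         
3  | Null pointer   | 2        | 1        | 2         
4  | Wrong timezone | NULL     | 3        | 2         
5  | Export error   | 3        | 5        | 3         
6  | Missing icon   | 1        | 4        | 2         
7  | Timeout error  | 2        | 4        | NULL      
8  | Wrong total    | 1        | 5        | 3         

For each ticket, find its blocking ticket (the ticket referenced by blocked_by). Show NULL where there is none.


This is a self-join: tickets is joined to a second copy of itself, matching each row's blocked_by to another row's id. Use LEFT JOIN so rows with blocked_by=NULL are kept.
  - ticket 1 (Race condition): blocked_by=NULL -> NULL
  - ticket 2 (Broken link): blocked_by=1 -> Race condition
  - ticket 3 (Null pointer): blocked_by=2 -> Broken link
  - ticket 4 (Wrong timezone): blocked_by=2 -> Broken link
  - ticket 5 (Export error): blocked_by=3 -> Null pointer
  - ticket 6 (Missing icon): blocked_by=2 -> Broken link
  - ticket 7 (Timeout error): blocked_by=NULL -> NULL
  - ticket 8 (Wrong total): blocked_by=3 -> Null pointer

SQL:
SELECT a.title AS item, b.title AS blocked_by
FROM tickets a
LEFT JOIN tickets b ON a.blocked_by = b.id

Result:
item           | blocked_by    
---------------+---------------
Race condition | NULL          
Broken link    | Race condition
Null pointer   | Broken link   
Wrong timezone | Broken link   
Export error   | Null pointer  
Missing icon   | Broken link   
Timeout error  | NULL          
Wrong total    | Null pointer  
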